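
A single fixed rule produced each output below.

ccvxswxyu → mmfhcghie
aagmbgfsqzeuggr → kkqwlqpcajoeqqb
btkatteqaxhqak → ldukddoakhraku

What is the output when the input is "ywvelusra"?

The transformation: shift every letter 10 places forward in the alphabet (wrapping around).
"ywvelusra" → "igfovecbk".

igfovecbk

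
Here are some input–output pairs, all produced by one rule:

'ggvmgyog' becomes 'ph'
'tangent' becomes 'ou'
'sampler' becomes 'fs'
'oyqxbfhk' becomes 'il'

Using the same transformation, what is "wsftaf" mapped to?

What's happening: shift every letter 1 place forward in the alphabet (wrapping around), then keep only the last 2 characters.
Starting from "wsftaf": after the first operation, "xtgubg"; after the second, "bg".
(Check on "ggvmgyog": → "hhwnhzph" → "ph" ✓)

bg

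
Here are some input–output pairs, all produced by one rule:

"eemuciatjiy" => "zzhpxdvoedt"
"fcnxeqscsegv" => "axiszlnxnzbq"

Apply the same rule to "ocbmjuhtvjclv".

Each output is the input with this applied: shift every letter 5 places backward in the alphabet (wrapping around).
Applying that to "ocbmjuhtvjclv" gives "jxwhepcoqexgq".

jxwhepcoqexgq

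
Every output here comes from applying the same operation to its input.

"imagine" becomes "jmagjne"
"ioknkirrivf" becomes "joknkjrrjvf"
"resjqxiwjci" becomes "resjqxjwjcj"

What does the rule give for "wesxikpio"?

wesxjkpjo

The pattern: replace every "i" with "j".
On "wesxikpio" that produces "wesxjkpjo".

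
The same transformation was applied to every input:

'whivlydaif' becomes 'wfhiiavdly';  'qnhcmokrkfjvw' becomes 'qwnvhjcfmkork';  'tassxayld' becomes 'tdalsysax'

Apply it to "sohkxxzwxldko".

sookhdklxxxwz

The pattern: take characters alternately from the front and the back (1st, last, 2nd, 2nd-last, ...).
Doing the same to "sohkxxzwxldko": "sookhdklxxxwz".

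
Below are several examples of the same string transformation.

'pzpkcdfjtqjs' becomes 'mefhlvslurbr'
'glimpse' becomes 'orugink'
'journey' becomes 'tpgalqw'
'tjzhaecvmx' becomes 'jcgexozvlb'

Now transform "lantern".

Rule — move the first 3 characters to the end (rotate left by 3), then shift every letter 2 places forward in the alphabet (wrapping around).
Starting from "lantern": after the first operation, "ternlan"; after the second, "vgtpncp".

vgtpncp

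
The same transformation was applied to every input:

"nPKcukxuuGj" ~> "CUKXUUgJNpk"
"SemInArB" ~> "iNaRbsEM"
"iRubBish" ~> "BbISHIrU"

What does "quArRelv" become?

RrELVQUa

Each output is the input with this applied: move the first 3 characters to the end (rotate left by 3), then flip the case of every letter.
"quArRelv" → "rRelvquA" → "RrELVQUa".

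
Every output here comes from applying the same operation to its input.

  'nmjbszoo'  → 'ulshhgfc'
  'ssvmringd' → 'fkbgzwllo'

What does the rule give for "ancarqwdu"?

Rule — move the first 3 characters to the end (rotate left by 3), then shift every letter 7 places backward in the alphabet (wrapping around).
Starting from "ancarqwdu": after the first operation, "arqwduanc"; after the second, "tkjpwntgv".

tkjpwntgv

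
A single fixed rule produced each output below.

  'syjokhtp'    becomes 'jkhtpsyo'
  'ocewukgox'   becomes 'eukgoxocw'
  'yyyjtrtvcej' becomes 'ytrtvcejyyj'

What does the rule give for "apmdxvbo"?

Rule — move the first 3 characters to the end (rotate left by 3), then swap the first and last characters.
On "apmdxvbo" that produces "mxvboapd".

mxvboapd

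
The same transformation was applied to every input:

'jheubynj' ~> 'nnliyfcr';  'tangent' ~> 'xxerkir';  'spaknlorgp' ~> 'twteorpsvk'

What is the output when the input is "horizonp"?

Each output is the input with this applied: move the last character to the front, then shift every letter 4 places forward in the alphabet (wrapping around).
Working it through for "horizonp": intermediate "phorizon", final "tlsvmdsr".

tlsvmdsr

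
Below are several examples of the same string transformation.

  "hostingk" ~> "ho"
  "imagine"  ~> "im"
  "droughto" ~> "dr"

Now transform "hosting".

ho

The pattern: keep only the first 2 characters.
On "hosting" that produces "ho".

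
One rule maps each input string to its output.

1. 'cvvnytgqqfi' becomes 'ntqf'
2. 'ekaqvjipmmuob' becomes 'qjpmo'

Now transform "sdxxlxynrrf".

xxnr

In each case the input is transformed by: delete the first 3 characters, then keep every other character starting from the first (positions 1st, 3rd, 5th, ...).
"sdxxlxynrrf" → "xlxynrrf" → "xxnr".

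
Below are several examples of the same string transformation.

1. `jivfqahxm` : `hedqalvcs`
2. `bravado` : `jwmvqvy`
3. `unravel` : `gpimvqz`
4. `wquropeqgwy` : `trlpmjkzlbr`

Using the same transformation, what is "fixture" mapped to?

zadsopm

Rule — shift every letter 5 places backward in the alphabet (wrapping around), then move the last character to the front.
On "fixture": the first step gives "adsopmz", and the second then gives "zadsopm".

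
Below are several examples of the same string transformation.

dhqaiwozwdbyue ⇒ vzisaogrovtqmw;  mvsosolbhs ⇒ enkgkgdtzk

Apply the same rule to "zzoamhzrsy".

The transformation: shift every letter 8 places backward in the alphabet (wrapping around).
So "zzoamhzrsy" becomes "rrgsezrjkq".

rrgsezrjkq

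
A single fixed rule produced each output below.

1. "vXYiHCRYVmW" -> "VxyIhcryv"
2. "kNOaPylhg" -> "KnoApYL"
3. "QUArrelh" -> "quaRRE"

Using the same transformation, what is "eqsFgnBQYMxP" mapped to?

EQSfGNbqym

The rule is to flip the case of every letter, then delete the last 2 characters.
On "eqsFgnBQYMxP": the first step gives "EQSfGNbqymXp", and the second then gives "EQSfGNbqym".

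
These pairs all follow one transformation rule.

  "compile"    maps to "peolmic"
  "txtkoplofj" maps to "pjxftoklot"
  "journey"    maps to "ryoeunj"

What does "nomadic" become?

Looking at the pairs, the operation is to take characters alternately from the front and the back (1st, last, 2nd, 2nd-last, ...), then swap the first and last characters.
On "nomadic": the first step gives "ncoimda", and the second then gives "acoimdn".

acoimdn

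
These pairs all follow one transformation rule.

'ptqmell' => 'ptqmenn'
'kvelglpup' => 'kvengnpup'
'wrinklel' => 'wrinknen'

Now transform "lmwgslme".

What's happening: replace every "l" with "n".
So "lmwgslme" becomes "nmwgsnme".

nmwgsnme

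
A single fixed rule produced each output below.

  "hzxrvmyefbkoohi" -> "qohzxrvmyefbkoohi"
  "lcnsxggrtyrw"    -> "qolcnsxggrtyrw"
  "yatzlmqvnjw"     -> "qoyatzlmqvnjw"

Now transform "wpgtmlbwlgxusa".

qowpgtmlbwlgxusa

In each case the input is transformed by: prepend "qo".
On "wpgtmlbwlgxusa" that produces "qowpgtmlbwlgxusa".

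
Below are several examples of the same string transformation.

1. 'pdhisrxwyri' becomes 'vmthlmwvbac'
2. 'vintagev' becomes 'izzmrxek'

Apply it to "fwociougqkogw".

kajasgmsykuos

Rule — shift every letter 4 places forward in the alphabet (wrapping around), then move the last 2 characters to the front (rotate right by 2).
Applying both steps to "fwociougqkogw": "jasgmsykuoska", then "kajasgmsykuos".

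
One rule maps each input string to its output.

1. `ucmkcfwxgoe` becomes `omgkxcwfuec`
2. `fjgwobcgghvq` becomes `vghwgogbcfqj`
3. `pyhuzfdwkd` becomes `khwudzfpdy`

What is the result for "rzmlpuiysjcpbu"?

The pattern: take characters alternately from the front and the back (1st, last, 2nd, 2nd-last, ...), then move the first 3 characters to the end (rotate left by 3).
Starting from "rzmlpuiysjcpbu": after the first operation, "ruzbmplcpjusiy"; after the second, "bmplcpjusiyruz".

bmplcpjusiyruz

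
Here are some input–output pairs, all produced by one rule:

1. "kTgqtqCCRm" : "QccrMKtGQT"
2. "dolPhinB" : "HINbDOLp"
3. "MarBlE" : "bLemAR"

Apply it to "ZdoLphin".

The pattern: swap the front and back halves of the string, then flip the case of every letter.
Applying both steps to "ZdoLphin": "phinZdoL", then "PHINzDOl".

PHINzDOl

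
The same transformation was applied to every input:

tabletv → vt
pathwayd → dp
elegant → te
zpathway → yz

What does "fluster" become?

The rule is to move the first character to the end, then keep only the last 2 characters.
"fluster" → "lusterf" → "rf".

rf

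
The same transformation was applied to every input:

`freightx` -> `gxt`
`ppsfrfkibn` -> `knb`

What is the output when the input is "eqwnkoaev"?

eav

Looking at the pairs, the operation is to swap each adjacent pair of characters (1↔2, 3↔4, ...), then keep only the last 3 characters.
"eqwnkoaev" → "qenwokeav" → "eav".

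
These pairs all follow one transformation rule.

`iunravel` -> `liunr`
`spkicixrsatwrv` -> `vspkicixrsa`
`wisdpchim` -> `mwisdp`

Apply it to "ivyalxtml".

livyal

Rule — move the last character to the front, then delete the last 3 characters.
Applying that to "ivyalxtml" gives "livyal".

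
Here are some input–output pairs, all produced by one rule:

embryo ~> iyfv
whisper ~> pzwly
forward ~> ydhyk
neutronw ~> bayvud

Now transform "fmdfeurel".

kmlbyls

Rule — delete the first 2 characters, then shift every letter 7 places forward in the alphabet (wrapping around).
Starting from "fmdfeurel": after the first operation, "dfeurel"; after the second, "kmlbyls".
(Check on "neutronw": → "utronw" → "bayvud" ✓)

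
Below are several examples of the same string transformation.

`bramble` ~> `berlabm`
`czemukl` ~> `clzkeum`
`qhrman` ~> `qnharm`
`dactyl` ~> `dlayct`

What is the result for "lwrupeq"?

The pattern: take characters alternately from the front and the back (1st, last, 2nd, 2nd-last, ...).
So "lwrupeq" becomes "lqwerpu".

lqwerpu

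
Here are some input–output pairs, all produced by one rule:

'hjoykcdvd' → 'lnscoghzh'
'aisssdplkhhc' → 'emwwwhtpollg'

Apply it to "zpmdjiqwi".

dtqhnmuam

The transformation: shift every letter 4 places forward in the alphabet (wrapping around).
So "zpmdjiqwi" becomes "dtqhnmuam".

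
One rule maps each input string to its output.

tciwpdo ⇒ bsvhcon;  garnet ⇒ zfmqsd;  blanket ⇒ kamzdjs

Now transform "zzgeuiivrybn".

Looking at the pairs, the operation is to swap each adjacent pair of characters (1↔2, 3↔4, ...), then shift every letter 1 place backward in the alphabet (wrapping around).
Working it through for "zzgeuiivrybn": intermediate "zzegiuviyrnb", final "yydfhtuhxqma".

yydfhtuhxqma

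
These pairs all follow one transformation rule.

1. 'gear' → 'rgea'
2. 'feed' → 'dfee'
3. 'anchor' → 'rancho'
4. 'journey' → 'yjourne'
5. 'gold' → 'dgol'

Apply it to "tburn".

ntbur

What's happening: move the last character to the front.
Applying that to "tburn" gives "ntbur".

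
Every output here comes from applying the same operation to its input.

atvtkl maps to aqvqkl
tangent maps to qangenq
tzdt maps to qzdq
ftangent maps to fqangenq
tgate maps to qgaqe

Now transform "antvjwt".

Rule — replace every "t" with "q".
For "antvjwt" the result is "anqvjwq".

anqvjwq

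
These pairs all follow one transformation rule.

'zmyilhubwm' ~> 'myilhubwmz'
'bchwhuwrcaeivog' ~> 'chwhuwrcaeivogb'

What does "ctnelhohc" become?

tnelhohcc

The rule is to move the first character to the end.
"ctnelhohc" → "tnelhohcc".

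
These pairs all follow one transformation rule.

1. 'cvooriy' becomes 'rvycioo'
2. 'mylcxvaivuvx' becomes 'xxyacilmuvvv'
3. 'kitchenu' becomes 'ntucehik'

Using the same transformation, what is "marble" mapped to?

lmrabe

Each output is the input with this applied: sort the characters into alphabetical order, then move the last 3 characters to the front (rotate right by 3).
Starting from "marble": after the first operation, "abelmr"; after the second, "lmrabe".
(Check on "cvooriy": → "cioorvy" → "rvycioo" ✓)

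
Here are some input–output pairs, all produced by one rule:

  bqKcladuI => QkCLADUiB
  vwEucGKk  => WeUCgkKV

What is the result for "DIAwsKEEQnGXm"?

In each case the input is transformed by: flip the case of every letter, then move the first character to the end.
On "DIAwsKEEQnGXm" that produces "iaWSkeeqNgxMd".
(Check on "vwEucGKk": → "VWeUCgkK" → "WeUCgkKV" ✓)

iaWSkeeqNgxMd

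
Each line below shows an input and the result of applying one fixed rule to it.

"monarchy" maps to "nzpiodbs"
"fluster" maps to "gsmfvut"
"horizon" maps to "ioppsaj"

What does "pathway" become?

Rule — shift every letter 1 place forward in the alphabet (wrapping around), then take characters alternately from the front and the back (1st, last, 2nd, 2nd-last, ...).
Doing the same to "pathway": "qzbbuxi".
(Check on "horizon": → "ipsjapo" → "ioppsaj" ✓)

qzbbuxi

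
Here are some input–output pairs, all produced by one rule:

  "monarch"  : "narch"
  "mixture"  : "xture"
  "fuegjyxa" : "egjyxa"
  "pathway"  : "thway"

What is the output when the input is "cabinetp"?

The transformation: delete the first 2 characters.
Doing the same to "cabinetp": "binetp".

binetp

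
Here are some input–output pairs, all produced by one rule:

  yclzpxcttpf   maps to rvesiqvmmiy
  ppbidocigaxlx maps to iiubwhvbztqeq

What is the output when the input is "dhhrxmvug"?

In each case the input is transformed by: shift every letter 7 places backward in the alphabet (wrapping around).
So "dhhrxmvug" becomes "waakqfonz".

waakqfonz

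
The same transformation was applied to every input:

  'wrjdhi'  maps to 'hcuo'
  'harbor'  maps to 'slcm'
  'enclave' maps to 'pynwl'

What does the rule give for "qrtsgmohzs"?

bcedrxzs

The transformation: shift every letter 11 places forward in the alphabet (wrapping around), then delete the last 2 characters.
For "qrtsgmohzs", step one produces "bcedrxzskd"; step two turns that into "bcedrxzs".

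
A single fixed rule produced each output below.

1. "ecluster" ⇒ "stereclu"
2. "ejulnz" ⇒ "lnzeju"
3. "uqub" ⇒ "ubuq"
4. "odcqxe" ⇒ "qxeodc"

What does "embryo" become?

ryoemb

The pattern: swap the front and back halves of the string.
So "embryo" becomes "ryoemb".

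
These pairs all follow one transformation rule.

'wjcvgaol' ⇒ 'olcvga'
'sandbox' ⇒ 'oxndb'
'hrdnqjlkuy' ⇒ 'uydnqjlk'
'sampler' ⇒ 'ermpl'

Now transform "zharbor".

orarb

In each case the input is transformed by: delete the first 2 characters, then move the last 2 characters to the front (rotate right by 2).
Starting from "zharbor": after the first operation, "arbor"; after the second, "orarb".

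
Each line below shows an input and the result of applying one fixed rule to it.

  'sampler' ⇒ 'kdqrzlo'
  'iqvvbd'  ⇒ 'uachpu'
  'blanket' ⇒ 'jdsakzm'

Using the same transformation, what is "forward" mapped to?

What's happening: move the last 3 characters to the front (rotate right by 3), then shift every letter 1 place backward in the alphabet (wrapping around).
Applying both steps to "forward": "ardforw", then "zqcenqv".

zqcenqv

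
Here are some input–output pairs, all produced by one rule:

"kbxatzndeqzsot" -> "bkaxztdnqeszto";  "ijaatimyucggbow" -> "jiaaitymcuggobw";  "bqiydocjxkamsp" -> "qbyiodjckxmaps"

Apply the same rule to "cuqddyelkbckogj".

Looking at the pairs, the operation is to swap each adjacent pair of characters (1↔2, 3↔4, ...).
So "cuqddyelkbckogj" becomes "ucdqydlebkkcgoj".

ucdqydlebkkcgoj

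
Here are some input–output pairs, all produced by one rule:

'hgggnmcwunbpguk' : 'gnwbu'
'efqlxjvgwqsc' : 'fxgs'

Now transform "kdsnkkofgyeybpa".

dkfep

Rule — keep one character in every 3, starting at position 2 (positions 2nd, 5th, 8th, ...).
So "kdsnkkofgyeybpa" becomes "dkfep".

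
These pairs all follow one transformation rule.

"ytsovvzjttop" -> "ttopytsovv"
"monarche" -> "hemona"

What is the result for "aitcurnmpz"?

mpzaitcu

What's happening: swap the front and back halves of the string, then delete the first 2 characters.
Starting from "aitcurnmpz": after the first operation, "rnmpzaitcu"; after the second, "mpzaitcu".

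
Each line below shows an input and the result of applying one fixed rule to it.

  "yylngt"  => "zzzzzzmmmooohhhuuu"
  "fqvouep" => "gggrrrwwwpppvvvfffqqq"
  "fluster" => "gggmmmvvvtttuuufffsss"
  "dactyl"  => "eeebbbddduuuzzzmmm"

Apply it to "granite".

hhhsssbbbooojjjuuufff

The rule is to shift every letter 1 place forward in the alphabet (wrapping around), then repeat every character 3 times.
"granite" → "hsbojuf" → "hhhsssbbbooojjjuuufff".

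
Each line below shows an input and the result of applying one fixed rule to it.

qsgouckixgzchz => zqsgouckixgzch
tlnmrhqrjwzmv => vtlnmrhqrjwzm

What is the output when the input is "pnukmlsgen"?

The transformation: move the last character to the front.
Doing the same to "pnukmlsgen": "npnukmlsge".

npnukmlsge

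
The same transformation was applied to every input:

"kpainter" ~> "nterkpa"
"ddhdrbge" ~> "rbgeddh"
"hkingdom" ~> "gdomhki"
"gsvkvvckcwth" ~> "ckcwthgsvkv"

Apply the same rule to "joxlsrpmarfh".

pmarfhjoxls

The pattern: swap the front and back halves of the string, then delete the last character.
"joxlsrpmarfh" → "pmarfhjoxlsr" → "pmarfhjoxls".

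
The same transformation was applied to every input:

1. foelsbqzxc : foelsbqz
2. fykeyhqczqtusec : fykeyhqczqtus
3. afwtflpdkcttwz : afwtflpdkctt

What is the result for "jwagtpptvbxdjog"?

In each case the input is transformed by: delete the last 2 characters.
So "jwagtpptvbxdjog" becomes "jwagtpptvbxdj".

jwagtpptvbxdj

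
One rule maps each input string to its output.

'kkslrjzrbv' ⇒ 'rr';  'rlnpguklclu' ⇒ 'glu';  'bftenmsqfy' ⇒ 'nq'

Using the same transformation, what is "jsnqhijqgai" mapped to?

The pattern: delete the first 2 characters, then keep one character in every 3, starting at position 3 (positions 3rd, 6th, 9th, ...).
For "jsnqhijqgai", step one produces "nqhijqgai"; step two turns that into "hqi".

hqi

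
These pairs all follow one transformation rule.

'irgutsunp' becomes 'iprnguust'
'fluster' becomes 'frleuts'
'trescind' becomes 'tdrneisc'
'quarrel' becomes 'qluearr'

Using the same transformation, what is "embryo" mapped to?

The transformation: take characters alternately from the front and the back (1st, last, 2nd, 2nd-last, ...).
Applying that to "embryo" gives "eomybr".

eomybr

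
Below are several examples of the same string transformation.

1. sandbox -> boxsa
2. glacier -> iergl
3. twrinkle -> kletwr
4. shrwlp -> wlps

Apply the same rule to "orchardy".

Rule — move the last 3 characters to the front (rotate right by 3), then delete the last 2 characters.
For "orchardy", step one produces "rdyorcha"; step two turns that into "rdyorc".

rdyorc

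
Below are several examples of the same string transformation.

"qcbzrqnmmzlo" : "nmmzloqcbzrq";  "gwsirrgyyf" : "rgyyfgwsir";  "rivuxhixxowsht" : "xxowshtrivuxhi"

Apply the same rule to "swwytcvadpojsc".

Rule — swap the front and back halves of the string.
"swwytcvadpojsc" → "adpojscswwytcv".

adpojscswwytcv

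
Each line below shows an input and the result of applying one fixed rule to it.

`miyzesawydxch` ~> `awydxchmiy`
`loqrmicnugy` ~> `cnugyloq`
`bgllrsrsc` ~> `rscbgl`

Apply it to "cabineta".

tacab

Looking at the pairs, the operation is to move the first 3 characters to the end (rotate left by 3), then delete the first 3 characters.
On "cabineta": the first step gives "inetacab", and the second then gives "tacab".
(Check on "miyzesawydxch": → "zesawydxchmiy" → "awydxchmiy" ✓)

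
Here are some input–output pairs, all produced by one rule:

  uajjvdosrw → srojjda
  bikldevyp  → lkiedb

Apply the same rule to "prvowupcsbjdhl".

srppoljhdcb

What's happening: sort the characters into reverse alphabetical order, then delete the first 3 characters.
Applying both steps to "prvowupcsbjdhl": "wvusrppoljhdcb", then "srppoljhdcb".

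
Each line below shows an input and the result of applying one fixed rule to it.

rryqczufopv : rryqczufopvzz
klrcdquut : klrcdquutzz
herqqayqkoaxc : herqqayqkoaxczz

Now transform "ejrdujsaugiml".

ejrdujsaugimlzz

What's happening: append "zz".
Applying that to "ejrdujsaugiml" gives "ejrdujsaugimlzz".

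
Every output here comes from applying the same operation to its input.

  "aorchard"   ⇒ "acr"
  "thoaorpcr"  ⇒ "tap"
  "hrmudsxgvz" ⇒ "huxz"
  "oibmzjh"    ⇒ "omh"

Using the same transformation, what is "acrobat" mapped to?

aot

Looking at the pairs, the operation is to keep one character in every 3, starting at position 1 (positions 1st, 4th, 7th, ...).
"acrobat" → "aot".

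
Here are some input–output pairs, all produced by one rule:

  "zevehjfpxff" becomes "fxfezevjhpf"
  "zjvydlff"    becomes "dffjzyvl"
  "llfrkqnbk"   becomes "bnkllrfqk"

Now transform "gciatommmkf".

Each output is the input with this applied: swap each adjacent pair of characters (1↔2, 3↔4, ...), then move the last 3 characters to the front (rotate right by 3).
Working it through for "gciatommmkf": intermediate "cgaiotmmkmf", final "kmfcgaiotmm".

kmfcgaiotmm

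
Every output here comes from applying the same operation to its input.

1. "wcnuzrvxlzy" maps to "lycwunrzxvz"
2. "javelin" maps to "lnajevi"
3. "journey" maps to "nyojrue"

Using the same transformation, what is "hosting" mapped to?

igohtsn

The rule is to swap each adjacent pair of characters (1↔2, 3↔4, ...), then move the last 2 characters to the front (rotate right by 2).
On "hosting": the first step gives "ohtsnig", and the second then gives "igohtsn".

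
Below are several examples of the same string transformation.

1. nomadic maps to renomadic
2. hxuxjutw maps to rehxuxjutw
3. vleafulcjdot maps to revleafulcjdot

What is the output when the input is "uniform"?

reuniform

The transformation: prepend "re".
Doing the same to "uniform": "reuniform".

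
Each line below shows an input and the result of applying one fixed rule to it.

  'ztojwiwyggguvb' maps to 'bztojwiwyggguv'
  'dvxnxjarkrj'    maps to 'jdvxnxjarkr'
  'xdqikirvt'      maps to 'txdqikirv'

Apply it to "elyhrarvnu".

Rule — move the last character to the front.
Doing the same to "elyhrarvnu": "uelyhrarvn".

uelyhrarvn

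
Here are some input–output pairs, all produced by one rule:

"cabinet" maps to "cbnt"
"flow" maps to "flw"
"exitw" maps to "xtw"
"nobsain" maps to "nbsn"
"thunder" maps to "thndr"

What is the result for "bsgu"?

The transformation: remove every vowel.
Applying that to "bsgu" gives "bsg".

bsg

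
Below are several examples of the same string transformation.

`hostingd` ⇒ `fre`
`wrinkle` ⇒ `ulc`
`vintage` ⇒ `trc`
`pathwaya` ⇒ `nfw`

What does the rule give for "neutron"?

lrl

Each output is the input with this applied: shift every letter 2 places backward in the alphabet (wrapping around), then keep one character in every 3, starting at position 1 (positions 1st, 4th, 7th, ...).
Applying both steps to "neutron": "lcsrpml", then "lrl".
(Check on "vintage": → "tglryec" → "trc" ✓)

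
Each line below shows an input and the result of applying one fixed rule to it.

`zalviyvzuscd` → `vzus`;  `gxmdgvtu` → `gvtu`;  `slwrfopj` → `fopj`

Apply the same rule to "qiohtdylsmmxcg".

What's happening: swap the front and back halves of the string, then keep only the first 4 characters.
On "qiohtdylsmmxcg": the first step gives "lsmmxcgqiohtdy", and the second then gives "lsmm".

lsmm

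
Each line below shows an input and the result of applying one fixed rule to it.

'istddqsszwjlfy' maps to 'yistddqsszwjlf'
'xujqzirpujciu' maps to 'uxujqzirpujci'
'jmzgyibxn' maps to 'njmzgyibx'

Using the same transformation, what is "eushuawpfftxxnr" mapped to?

The rule is to move the last character to the front.
On "eushuawpfftxxnr" that produces "reushuawpfftxxn".

reushuawpfftxxn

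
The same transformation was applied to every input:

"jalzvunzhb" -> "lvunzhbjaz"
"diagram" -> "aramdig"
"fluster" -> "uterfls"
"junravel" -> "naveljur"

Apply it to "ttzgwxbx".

What's happening: move the first 3 characters to the end (rotate left by 3), then swap the first and last characters.
So "ttzgwxbx" becomes "zwxbxttg".
(Check on "jalzvunzhb": → "zvunzhbjal" → "lvunzhbjaz" ✓)

zwxbxttg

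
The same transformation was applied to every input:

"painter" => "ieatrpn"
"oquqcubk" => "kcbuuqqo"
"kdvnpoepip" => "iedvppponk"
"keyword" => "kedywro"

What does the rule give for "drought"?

Looking at the pairs, the operation is to sort the characters into reverse alphabetical order, then move the last 3 characters to the front (rotate right by 3).
Working it through for "drought": intermediate "utrohgd", final "hgdutro".

hgdutro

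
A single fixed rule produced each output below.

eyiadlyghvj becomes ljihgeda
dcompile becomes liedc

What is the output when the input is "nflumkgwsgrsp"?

srpnmlkggf

What's happening: sort the characters into reverse alphabetical order, then delete the first 3 characters.
For "nflumkgwsgrsp" the result is "srpnmlkggf".
(Check on "dcompile": → "pomliedc" → "liedc" ✓)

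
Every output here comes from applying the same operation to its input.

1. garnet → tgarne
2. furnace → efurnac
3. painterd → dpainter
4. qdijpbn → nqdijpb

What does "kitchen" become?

nkitche

The pattern: move the last character to the front.
So "kitchen" becomes "nkitche".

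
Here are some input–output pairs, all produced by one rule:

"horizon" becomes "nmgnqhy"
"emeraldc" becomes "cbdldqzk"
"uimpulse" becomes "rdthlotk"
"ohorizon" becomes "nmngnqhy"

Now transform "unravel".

The rule is to shift every letter 1 place backward in the alphabet (wrapping around), then move the last 2 characters to the front (rotate right by 2).
Working it through for "unravel": intermediate "tmqzudk", final "dktmqzu".
(Check on "ohorizon": → "ngnqhynm" → "nmngnqhy" ✓)

dktmqzu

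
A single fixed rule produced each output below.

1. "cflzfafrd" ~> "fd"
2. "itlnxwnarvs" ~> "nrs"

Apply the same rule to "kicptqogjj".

oj

Looking at the pairs, the operation is to keep every other character starting from the first (positions 1st, 3rd, 5th, ...), then delete the first 3 characters.
"kicptqogjj" → "kctoj" → "oj".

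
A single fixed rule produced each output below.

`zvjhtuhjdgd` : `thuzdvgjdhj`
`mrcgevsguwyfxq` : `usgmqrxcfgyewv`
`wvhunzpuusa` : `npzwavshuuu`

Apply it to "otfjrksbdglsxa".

dsboatxfsjlrgk

The transformation: take characters alternately from the front and the back (1st, last, 2nd, 2nd-last, ...), then move the last 3 characters to the front (rotate right by 3).
Applying both steps to "otfjrksbdglsxa": "oatxfsjlrgkdsb", then "dsboatxfsjlrgk".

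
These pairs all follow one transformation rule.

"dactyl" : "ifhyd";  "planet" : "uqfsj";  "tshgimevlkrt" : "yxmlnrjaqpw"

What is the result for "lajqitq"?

qfovny

The pattern: delete the last character, then shift every letter 5 places forward in the alphabet (wrapping around).
For "lajqitq", step one produces "lajqit"; step two turns that into "qfovny".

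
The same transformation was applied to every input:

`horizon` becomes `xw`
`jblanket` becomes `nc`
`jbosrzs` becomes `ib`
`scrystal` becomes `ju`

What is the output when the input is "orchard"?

The pattern: shift every letter 9 places forward in the alphabet (wrapping around), then keep only the last 2 characters.
On "orchard": the first step gives "xalqjam", and the second then gives "am".

am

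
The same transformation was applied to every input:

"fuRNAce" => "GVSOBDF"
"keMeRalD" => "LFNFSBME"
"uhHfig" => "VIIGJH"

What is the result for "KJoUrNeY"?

LKPVSOFZ

In each case the input is transformed by: shift every letter 1 place forward in the alphabet (wrapping around), then convert every letter to uppercase.
For "KJoUrNeY" the result is "LKPVSOFZ".
(Check on "keMeRalD": → "lfNfSbmE" → "LFNFSBME" ✓)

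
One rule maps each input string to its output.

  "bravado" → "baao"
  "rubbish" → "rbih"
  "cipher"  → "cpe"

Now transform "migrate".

mgae

In each case the input is transformed by: keep every other character starting from the first (positions 1st, 3rd, 5th, ...).
So "migrate" becomes "mgae".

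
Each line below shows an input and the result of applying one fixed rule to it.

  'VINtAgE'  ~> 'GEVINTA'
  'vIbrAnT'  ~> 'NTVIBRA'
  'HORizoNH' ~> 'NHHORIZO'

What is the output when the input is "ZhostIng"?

NGZHOSTI

Each output is the input with this applied: move the last 2 characters to the front (rotate right by 2), then convert every letter to uppercase.
So "ZhostIng" becomes "NGZHOSTI".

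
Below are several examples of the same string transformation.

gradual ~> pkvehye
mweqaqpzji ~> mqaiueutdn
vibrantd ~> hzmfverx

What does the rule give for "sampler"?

vweqtpi

The rule is to move the last character to the front, then shift every letter 4 places forward in the alphabet (wrapping around).
On "sampler": the first step gives "rsample", and the second then gives "vweqtpi".
(Check on "gradual": → "lgradua" → "pkvehye" ✓)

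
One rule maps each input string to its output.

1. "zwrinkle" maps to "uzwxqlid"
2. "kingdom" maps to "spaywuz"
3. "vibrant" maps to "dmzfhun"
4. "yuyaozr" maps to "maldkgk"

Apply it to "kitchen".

Looking at the pairs, the operation is to shift every letter 12 places forward in the alphabet (wrapping around), then move the first 3 characters to the end (rotate left by 3).
"kitchen" → "wufotqz" → "otqzwuf".
(Check on "kingdom": → "wuzspay" → "spaywuz" ✓)

otqzwuf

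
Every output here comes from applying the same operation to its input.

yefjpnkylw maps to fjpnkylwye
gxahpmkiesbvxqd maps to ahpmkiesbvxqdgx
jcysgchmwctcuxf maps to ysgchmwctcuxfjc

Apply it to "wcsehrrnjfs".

sehrrnjfswc

What's happening: move the first 2 characters to the end (rotate left by 2).
Doing the same to "wcsehrrnjfs": "sehrrnjfswc".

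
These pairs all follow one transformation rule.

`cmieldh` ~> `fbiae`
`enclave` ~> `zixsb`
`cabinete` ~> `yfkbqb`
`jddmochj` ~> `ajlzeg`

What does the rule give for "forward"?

otxoa

In each case the input is transformed by: shift every letter 3 places backward in the alphabet (wrapping around), then delete the first 2 characters.
On "forward": the first step gives "clotxoa", and the second then gives "otxoa".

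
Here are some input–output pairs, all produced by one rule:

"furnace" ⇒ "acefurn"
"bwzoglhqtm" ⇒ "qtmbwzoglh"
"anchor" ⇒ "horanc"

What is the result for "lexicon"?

conlexi

The pattern: move the last 3 characters to the front (rotate right by 3).
For "lexicon" the result is "conlexi".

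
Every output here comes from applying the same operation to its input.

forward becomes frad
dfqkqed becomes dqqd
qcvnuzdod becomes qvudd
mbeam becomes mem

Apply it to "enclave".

The pattern: keep every other character starting from the first (positions 1st, 3rd, 5th, ...).
Applying that to "enclave" gives "ecae".

ecae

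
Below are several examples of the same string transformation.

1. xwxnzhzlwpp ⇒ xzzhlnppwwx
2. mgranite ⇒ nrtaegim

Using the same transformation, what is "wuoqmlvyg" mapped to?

What's happening: sort the characters into alphabetical order, then move the last 3 characters to the front (rotate right by 3).
Applying both steps to "wuoqmlvyg": "glmoquvwy", then "vwyglmoqu".

vwyglmoqu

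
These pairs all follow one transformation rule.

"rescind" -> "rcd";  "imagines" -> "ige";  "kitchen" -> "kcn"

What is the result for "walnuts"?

wns

Looking at the pairs, the operation is to keep one character in every 3, starting at position 1 (positions 1st, 4th, 7th, ...).
Applying that to "walnuts" gives "wns".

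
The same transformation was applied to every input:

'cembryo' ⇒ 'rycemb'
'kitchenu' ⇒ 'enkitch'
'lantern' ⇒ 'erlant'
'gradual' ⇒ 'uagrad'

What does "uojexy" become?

What's happening: delete the last character, then move the last 2 characters to the front (rotate right by 2).
For "uojexy" the result is "exuoj".

exuoj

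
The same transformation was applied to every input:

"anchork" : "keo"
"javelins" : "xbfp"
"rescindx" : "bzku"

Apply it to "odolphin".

The transformation: shift every letter 3 places backward in the alphabet (wrapping around), then keep every other character starting from the second (positions 2nd, 4th, 6th, ...).
"odolphin" → "lalimefk" → "aiek".
(Check on "anchork": → "xkzeloh" → "keo" ✓)

aiek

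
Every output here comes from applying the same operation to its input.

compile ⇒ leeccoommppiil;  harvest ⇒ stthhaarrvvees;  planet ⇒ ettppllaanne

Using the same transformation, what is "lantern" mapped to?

Looking at the pairs, the operation is to double every character, then move the last 3 characters to the front (rotate right by 3).
On "lantern": the first step gives "llaanntteerrnn", and the second then gives "rnnllaanntteer".
(Check on "planet": → "ppllaanneett" → "ettppllaanne" ✓)

rnnllaanntteer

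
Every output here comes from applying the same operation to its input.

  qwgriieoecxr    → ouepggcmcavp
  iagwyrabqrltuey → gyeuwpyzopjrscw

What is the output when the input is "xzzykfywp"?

The rule is to shift every letter 2 places backward in the alphabet (wrapping around).
On "xzzykfywp" that produces "vxxwidwun".

vxxwidwun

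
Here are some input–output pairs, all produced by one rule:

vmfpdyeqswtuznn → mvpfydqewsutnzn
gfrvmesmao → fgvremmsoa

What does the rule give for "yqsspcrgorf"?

qysscpgrrof

The pattern: swap each adjacent pair of characters (1↔2, 3↔4, ...).
Doing the same to "yqsspcrgorf": "qysscpgrrof".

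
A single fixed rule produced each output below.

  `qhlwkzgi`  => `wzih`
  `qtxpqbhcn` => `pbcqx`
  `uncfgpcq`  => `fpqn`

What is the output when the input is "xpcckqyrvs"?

Looking at the pairs, the operation is to move the first 3 characters to the end (rotate left by 3), then keep every other character starting from the first (positions 1st, 3rd, 5th, ...).
Working it through for "xpcckqyrvs": intermediate "ckqyrvsxpc", final "cqrsp".
(Check on "uncfgpcq": → "fgpcqunc" → "fpqn" ✓)

cqrsp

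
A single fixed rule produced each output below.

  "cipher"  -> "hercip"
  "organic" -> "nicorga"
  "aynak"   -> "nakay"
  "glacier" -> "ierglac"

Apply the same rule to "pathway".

The rule is to move the last 3 characters to the front (rotate right by 3).
On "pathway" that produces "waypath".

waypath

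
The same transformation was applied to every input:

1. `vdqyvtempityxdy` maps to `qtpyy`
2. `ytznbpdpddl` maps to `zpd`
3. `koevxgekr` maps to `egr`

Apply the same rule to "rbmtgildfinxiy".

mifx

Looking at the pairs, the operation is to keep one character in every 3, starting at position 3 (positions 3rd, 6th, 9th, ...).
Doing the same to "rbmtgildfinxiy": "mifx".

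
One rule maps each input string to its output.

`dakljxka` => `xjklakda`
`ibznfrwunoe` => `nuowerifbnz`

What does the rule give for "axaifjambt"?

The transformation: move the last 3 characters to the front (rotate right by 3), then take characters alternately from the front and the back (1st, last, 2nd, 2nd-last, ...).
Applying both steps to "axaifjambt": "mbtaxaifja", then "mabjtfaixa".

mabjtfaixa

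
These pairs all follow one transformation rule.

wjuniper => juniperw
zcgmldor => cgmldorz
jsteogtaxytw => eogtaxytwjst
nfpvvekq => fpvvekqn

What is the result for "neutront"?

Each output is the input with this applied: move the last 3 characters to the front (rotate right by 3), then swap the front and back halves of the string.
"neutront" → "ontneutr" → "eutrontn".

eutrontn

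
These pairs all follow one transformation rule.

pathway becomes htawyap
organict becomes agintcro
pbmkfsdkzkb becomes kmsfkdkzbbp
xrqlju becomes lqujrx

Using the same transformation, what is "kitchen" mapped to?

ctehnik

In each case the input is transformed by: swap each adjacent pair of characters (1↔2, 3↔4, ...), then move the first 2 characters to the end (rotate left by 2).
Applying that to "kitchen" gives "ctehnik".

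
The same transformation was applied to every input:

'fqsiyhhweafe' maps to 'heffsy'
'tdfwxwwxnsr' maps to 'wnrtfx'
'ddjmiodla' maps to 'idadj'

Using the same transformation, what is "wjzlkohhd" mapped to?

khdwz

Rule — keep every other character starting from the first (positions 1st, 3rd, 5th, ...), then move the last 3 characters to the front (rotate right by 3).
"wjzlkohhd" → "khdwz".
(Check on "ddjmiodla": → "djida" → "idadj" ✓)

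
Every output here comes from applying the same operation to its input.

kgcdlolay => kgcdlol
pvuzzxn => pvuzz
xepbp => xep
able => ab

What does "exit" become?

The rule is to delete the last 2 characters.
On "exit" that produces "ex".

ex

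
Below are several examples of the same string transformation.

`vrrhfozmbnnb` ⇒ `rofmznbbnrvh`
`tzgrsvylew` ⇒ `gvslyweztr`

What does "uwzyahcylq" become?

zhaycqlwuy

What's happening: swap each adjacent pair of characters (1↔2, 3↔4, ...), then move the first 3 characters to the end (rotate left by 3).
Applying both steps to "uwzyahcylq": "wuyzhaycql", then "zhaycqlwuy".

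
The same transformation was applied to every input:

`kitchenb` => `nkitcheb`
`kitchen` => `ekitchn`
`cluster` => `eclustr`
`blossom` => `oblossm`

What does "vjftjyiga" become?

The transformation: move the last character to the front, then swap the first and last characters.
Starting from "vjftjyiga": after the first operation, "avjftjyig"; after the second, "gvjftjyia".

gvjftjyia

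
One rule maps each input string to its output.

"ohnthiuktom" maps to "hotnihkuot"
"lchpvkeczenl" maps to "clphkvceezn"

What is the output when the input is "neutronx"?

What's happening: delete the last character, then swap each adjacent pair of characters (1↔2, 3↔4, ...).
On "neutronx" that produces "entuorn".

entuorn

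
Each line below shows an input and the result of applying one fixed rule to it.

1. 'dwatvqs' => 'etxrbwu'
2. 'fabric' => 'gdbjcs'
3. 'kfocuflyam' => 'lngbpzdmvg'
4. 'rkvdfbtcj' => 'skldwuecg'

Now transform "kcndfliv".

lwdjomeg

Each output is the input with this applied: shift every letter 1 place forward in the alphabet (wrapping around), then take characters alternately from the front and the back (1st, last, 2nd, 2nd-last, ...).
On "kcndfliv": the first step gives "ldoegmjw", and the second then gives "lwdjomeg".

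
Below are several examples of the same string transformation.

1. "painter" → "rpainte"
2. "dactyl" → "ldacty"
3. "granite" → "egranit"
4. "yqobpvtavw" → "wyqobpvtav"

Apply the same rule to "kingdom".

What's happening: move the last character to the front.
Applying that to "kingdom" gives "mkingdo".

mkingdo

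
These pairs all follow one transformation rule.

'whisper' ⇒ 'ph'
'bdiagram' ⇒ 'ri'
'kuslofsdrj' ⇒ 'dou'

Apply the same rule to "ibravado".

The rule is to reverse the string, then keep one character in every 3, starting at position 3 (positions 3rd, 6th, 9th, ...).
Working it through for "ibravado": intermediate "odavarbi", final "ar".

ar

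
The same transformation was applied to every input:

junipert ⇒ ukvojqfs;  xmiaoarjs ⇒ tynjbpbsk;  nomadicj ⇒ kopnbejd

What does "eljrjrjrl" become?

What's happening: shift every letter 1 place forward in the alphabet (wrapping around), then move the last character to the front.
Applying both steps to "eljrjrjrl": "fmksksksm", then "mfmksksks".

mfmksksks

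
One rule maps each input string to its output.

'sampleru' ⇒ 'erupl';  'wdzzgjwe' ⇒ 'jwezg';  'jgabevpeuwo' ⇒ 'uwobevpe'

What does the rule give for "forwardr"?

rdrwa

The rule is to delete the first 3 characters, then move the last 3 characters to the front (rotate right by 3).
"forwardr" → "wardr" → "rdrwa".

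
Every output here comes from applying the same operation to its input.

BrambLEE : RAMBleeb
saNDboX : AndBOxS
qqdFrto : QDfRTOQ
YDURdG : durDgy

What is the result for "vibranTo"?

In each case the input is transformed by: move the first character to the end, then flip the case of every letter.
Applying both steps to "vibranTo": "ibranTov", then "IBRANtOV".

IBRANtOV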